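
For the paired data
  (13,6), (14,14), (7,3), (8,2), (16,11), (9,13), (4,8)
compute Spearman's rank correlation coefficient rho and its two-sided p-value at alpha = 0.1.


Step 1: Rank x and y separately (midranks; no ties here).
rank(x): 13->5, 14->6, 7->2, 8->3, 16->7, 9->4, 4->1
rank(y): 6->3, 14->7, 3->2, 2->1, 11->5, 13->6, 8->4
Step 2: d_i = R_x(i) - R_y(i); compute d_i^2.
  (5-3)^2=4, (6-7)^2=1, (2-2)^2=0, (3-1)^2=4, (7-5)^2=4, (4-6)^2=4, (1-4)^2=9
sum(d^2) = 26.
Step 3: rho = 1 - 6*26 / (7*(7^2 - 1)) = 1 - 156/336 = 0.535714.
Step 4: Under H0, t = rho * sqrt((n-2)/(1-rho^2)) = 1.4186 ~ t(5).
Step 5: Two-sided p-value from the t-distribution with 5 df = 0.215217.
Step 6: alpha = 0.1. fail to reject H0.

rho = 0.5357, p = 0.215217, fail to reject H0 at alpha = 0.1.


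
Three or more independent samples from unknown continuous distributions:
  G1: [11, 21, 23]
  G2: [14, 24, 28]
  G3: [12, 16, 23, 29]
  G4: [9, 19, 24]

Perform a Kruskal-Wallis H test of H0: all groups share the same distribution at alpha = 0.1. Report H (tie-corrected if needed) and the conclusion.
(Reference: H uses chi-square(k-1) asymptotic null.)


Step 1: Combine all N = 13 observations and assign midranks.
sorted (value, group, rank): (9,G4,1), (11,G1,2), (12,G3,3), (14,G2,4), (16,G3,5), (19,G4,6), (21,G1,7), (23,G1,8.5), (23,G3,8.5), (24,G2,10.5), (24,G4,10.5), (28,G2,12), (29,G3,13)
Step 2: Sum ranks within each group.
R_1 = 17.5 (n_1 = 3)
R_2 = 26.5 (n_2 = 3)
R_3 = 29.5 (n_3 = 4)
R_4 = 17.5 (n_4 = 3)
Step 3: H = 12/(N(N+1)) * sum(R_i^2/n_i) - 3(N+1)
     = 12/(13*14) * (17.5^2/3 + 26.5^2/3 + 29.5^2/4 + 17.5^2/3) - 3*14
     = 0.065934 * 655.812 - 42
     = 1.240385.
Step 4: Ties present; correction factor C = 1 - 12/(13^3 - 13) = 0.994505. Corrected H = 1.240385 / 0.994505 = 1.247238.
Step 5: Under H0, H ~ chi^2(3); p-value = 0.741698.
Step 6: alpha = 0.1. fail to reject H0.

H = 1.2472, df = 3, p = 0.741698, fail to reject H0.


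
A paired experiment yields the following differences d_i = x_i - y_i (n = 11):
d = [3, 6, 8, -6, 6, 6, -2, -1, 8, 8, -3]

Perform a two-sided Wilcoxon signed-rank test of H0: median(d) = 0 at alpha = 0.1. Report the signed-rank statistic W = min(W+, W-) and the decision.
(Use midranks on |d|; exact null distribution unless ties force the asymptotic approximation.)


Step 1: Drop any zero differences (none here) and take |d_i|.
|d| = [3, 6, 8, 6, 6, 6, 2, 1, 8, 8, 3]
Step 2: Midrank |d_i| (ties get averaged ranks).
ranks: |3|->3.5, |6|->6.5, |8|->10, |6|->6.5, |6|->6.5, |6|->6.5, |2|->2, |1|->1, |8|->10, |8|->10, |3|->3.5
Step 3: Attach original signs; sum ranks with positive sign and with negative sign.
W+ = 3.5 + 6.5 + 10 + 6.5 + 6.5 + 10 + 10 = 53
W- = 6.5 + 2 + 1 + 3.5 = 13
(Check: W+ + W- = 66 should equal n(n+1)/2 = 66.)
Step 4: Test statistic W = min(W+, W-) = 13.
Step 5: Ties in |d|, so use the tie-corrected normal approximation.
        E[W] = n(n+1)/4 = 11*12/4 = 33.
        Tie groups: |d|=3 (t=2), |d|=6 (t=4), |d|=8 (t=3); sum(t^3 - t) = 90.
        Var[W] = n(n+1)(2n+1)/24 - sum(t^3-t)/48 = 3036/24 - 90/48 = 124.625.
        z = (W - E[W]) / sqrt(Var[W]) = (13 - 33) / 11.1636 = -1.7915.
        Two-sided p = 2*Phi(z) = 0.073206.
Step 6: alpha = 0.1. reject H0.

W+ = 53, W- = 13, W = min = 13, p = 0.073206, reject H0.


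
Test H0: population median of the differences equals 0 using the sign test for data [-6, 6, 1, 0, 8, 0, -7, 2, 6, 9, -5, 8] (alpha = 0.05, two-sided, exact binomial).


Step 1: Discard zero differences. Original n = 12; n_eff = number of nonzero differences = 10.
Nonzero differences (with sign): -6, +6, +1, +8, -7, +2, +6, +9, -5, +8
Step 2: Count signs: positive = 7, negative = 3.
Step 3: Under H0: P(positive) = 0.5, so the number of positives S ~ Bin(10, 0.5).
Step 4: Two-sided exact p-value = sum of Bin(10,0.5) probabilities at or below the observed probability = 0.343750.
Step 5: alpha = 0.05. fail to reject H0.

n_eff = 10, pos = 7, neg = 3, p = 0.343750, fail to reject H0.


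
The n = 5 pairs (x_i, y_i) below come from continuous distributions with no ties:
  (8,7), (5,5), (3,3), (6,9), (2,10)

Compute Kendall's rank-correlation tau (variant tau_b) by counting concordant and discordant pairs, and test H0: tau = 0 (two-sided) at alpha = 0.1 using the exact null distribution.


Step 1: Enumerate the 10 unordered pairs (i,j) with i<j and classify each by sign(x_j-x_i) * sign(y_j-y_i).
  (1,2):dx=-3,dy=-2->C; (1,3):dx=-5,dy=-4->C; (1,4):dx=-2,dy=+2->D; (1,5):dx=-6,dy=+3->D
  (2,3):dx=-2,dy=-2->C; (2,4):dx=+1,dy=+4->C; (2,5):dx=-3,dy=+5->D; (3,4):dx=+3,dy=+6->C
  (3,5):dx=-1,dy=+7->D; (4,5):dx=-4,dy=+1->D
Step 2: C = 5, D = 5, total pairs = 10.
Step 3: tau = (C - D)/(n(n-1)/2) = (5 - 5)/10 = 0.000000.
Step 4: Exact two-sided p-value (enumerate n! = 120 permutations of y under H0): p = 1.000000.
Step 5: alpha = 0.1. fail to reject H0.

tau_b = 0.0000 (C=5, D=5), p = 1.000000, fail to reject H0.


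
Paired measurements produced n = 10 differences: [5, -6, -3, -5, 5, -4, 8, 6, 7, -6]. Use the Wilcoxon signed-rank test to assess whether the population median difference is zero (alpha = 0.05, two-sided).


Step 1: Drop any zero differences (none here) and take |d_i|.
|d| = [5, 6, 3, 5, 5, 4, 8, 6, 7, 6]
Step 2: Midrank |d_i| (ties get averaged ranks).
ranks: |5|->4, |6|->7, |3|->1, |5|->4, |5|->4, |4|->2, |8|->10, |6|->7, |7|->9, |6|->7
Step 3: Attach original signs; sum ranks with positive sign and with negative sign.
W+ = 4 + 4 + 10 + 7 + 9 = 34
W- = 7 + 1 + 4 + 2 + 7 = 21
(Check: W+ + W- = 55 should equal n(n+1)/2 = 55.)
Step 4: Test statistic W = min(W+, W-) = 21.
Step 5: Ties in |d|, so use the tie-corrected normal approximation.
        E[W] = n(n+1)/4 = 10*11/4 = 27.5.
        Tie groups: |d|=5 (t=3), |d|=6 (t=3); sum(t^3 - t) = 48.
        Var[W] = n(n+1)(2n+1)/24 - sum(t^3-t)/48 = 2310/24 - 48/48 = 95.25.
        z = (W - E[W]) / sqrt(Var[W]) = (21 - 27.5) / 9.7596 = -0.6660.
        Two-sided p = 2*Phi(z) = 0.505405.
Step 6: alpha = 0.05. fail to reject H0.

W+ = 34, W- = 21, W = min = 21, p = 0.505405, fail to reject H0.


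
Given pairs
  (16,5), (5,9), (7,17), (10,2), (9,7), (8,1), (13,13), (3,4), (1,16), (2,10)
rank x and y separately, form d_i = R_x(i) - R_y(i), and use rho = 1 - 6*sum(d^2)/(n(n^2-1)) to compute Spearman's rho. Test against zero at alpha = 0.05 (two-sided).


Step 1: Rank x and y separately (midranks; no ties here).
rank(x): 16->10, 5->4, 7->5, 10->8, 9->7, 8->6, 13->9, 3->3, 1->1, 2->2
rank(y): 5->4, 9->6, 17->10, 2->2, 7->5, 1->1, 13->8, 4->3, 16->9, 10->7
Step 2: d_i = R_x(i) - R_y(i); compute d_i^2.
  (10-4)^2=36, (4-6)^2=4, (5-10)^2=25, (8-2)^2=36, (7-5)^2=4, (6-1)^2=25, (9-8)^2=1, (3-3)^2=0, (1-9)^2=64, (2-7)^2=25
sum(d^2) = 220.
Step 3: rho = 1 - 6*220 / (10*(10^2 - 1)) = 1 - 1320/990 = -0.333333.
Step 4: Under H0, t = rho * sqrt((n-2)/(1-rho^2)) = -1.0000 ~ t(8).
Step 5: Two-sided p-value from the t-distribution with 8 df = 0.346594.
Step 6: alpha = 0.05. fail to reject H0.

rho = -0.3333, p = 0.346594, fail to reject H0 at alpha = 0.05.


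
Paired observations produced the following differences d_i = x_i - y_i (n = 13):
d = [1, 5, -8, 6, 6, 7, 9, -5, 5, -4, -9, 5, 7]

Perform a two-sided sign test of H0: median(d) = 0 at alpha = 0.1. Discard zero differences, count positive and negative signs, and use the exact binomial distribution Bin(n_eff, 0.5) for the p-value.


Step 1: Discard zero differences. Original n = 13; n_eff = number of nonzero differences = 13.
Nonzero differences (with sign): +1, +5, -8, +6, +6, +7, +9, -5, +5, -4, -9, +5, +7
Step 2: Count signs: positive = 9, negative = 4.
Step 3: Under H0: P(positive) = 0.5, so the number of positives S ~ Bin(13, 0.5).
Step 4: Two-sided exact p-value = sum of Bin(13,0.5) probabilities at or below the observed probability = 0.266846.
Step 5: alpha = 0.1. fail to reject H0.

n_eff = 13, pos = 9, neg = 4, p = 0.266846, fail to reject H0.


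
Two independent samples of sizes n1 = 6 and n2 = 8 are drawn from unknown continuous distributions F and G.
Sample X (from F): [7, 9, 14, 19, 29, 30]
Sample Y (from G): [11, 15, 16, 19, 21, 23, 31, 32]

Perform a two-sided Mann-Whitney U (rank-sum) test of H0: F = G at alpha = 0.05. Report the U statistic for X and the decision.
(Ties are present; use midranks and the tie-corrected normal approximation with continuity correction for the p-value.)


Step 1: Combine and sort all 14 observations; assign midranks.
sorted (value, group): (7,X), (9,X), (11,Y), (14,X), (15,Y), (16,Y), (19,X), (19,Y), (21,Y), (23,Y), (29,X), (30,X), (31,Y), (32,Y)
ranks: 7->1, 9->2, 11->3, 14->4, 15->5, 16->6, 19->7.5, 19->7.5, 21->9, 23->10, 29->11, 30->12, 31->13, 32->14
Step 2: Rank sum for X: R1 = 1 + 2 + 4 + 7.5 + 11 + 12 = 37.5.
Step 3: U_X = R1 - n1(n1+1)/2 = 37.5 - 6*7/2 = 37.5 - 21 = 16.5.
       U_Y = n1*n2 - U_X = 48 - 16.5 = 31.5.
Step 4: Ties are present, so use the tie-corrected normal approximation (with continuity correction) for the p-value.
Step 5: p-value = 0.365629; compare to alpha = 0.05. fail to reject H0.

U_X = 16.5, p = 0.365629, fail to reject H0 at alpha = 0.05.


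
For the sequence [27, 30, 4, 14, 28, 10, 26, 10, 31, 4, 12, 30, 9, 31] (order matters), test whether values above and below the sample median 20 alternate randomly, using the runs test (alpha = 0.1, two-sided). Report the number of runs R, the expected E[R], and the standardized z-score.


Step 1: Compute median = 20; label A = above, B = below.
Labels in order: AABBABABABBABA  (n_A = 7, n_B = 7)
Step 2: Count runs R = 11.
Step 3: Under H0 (random ordering), E[R] = 2*n_A*n_B/(n_A+n_B) + 1 = 2*7*7/14 + 1 = 8.0000.
        Var[R] = 2*n_A*n_B*(2*n_A*n_B - n_A - n_B) / ((n_A+n_B)^2 * (n_A+n_B-1)) = 8232/2548 = 3.2308.
        SD[R] = 1.7974.
Step 4: Continuity-corrected z = (R - 0.5 - E[R]) / SD[R] = (11 - 0.5 - 8.0000) / 1.7974 = 1.3909.
Step 5: Two-sided p-value via normal approximation = 2*(1 - Phi(|z|)) = 0.164264.
Step 6: alpha = 0.1. fail to reject H0.

R = 11, z = 1.3909, p = 0.164264, fail to reject H0.


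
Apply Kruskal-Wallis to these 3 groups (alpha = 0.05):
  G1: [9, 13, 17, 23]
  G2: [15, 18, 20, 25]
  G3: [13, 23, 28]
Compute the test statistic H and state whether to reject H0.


Step 1: Combine all N = 11 observations and assign midranks.
sorted (value, group, rank): (9,G1,1), (13,G1,2.5), (13,G3,2.5), (15,G2,4), (17,G1,5), (18,G2,6), (20,G2,7), (23,G1,8.5), (23,G3,8.5), (25,G2,10), (28,G3,11)
Step 2: Sum ranks within each group.
R_1 = 17 (n_1 = 4)
R_2 = 27 (n_2 = 4)
R_3 = 22 (n_3 = 3)
Step 3: H = 12/(N(N+1)) * sum(R_i^2/n_i) - 3(N+1)
     = 12/(11*12) * (17^2/4 + 27^2/4 + 22^2/3) - 3*12
     = 0.090909 * 415.833 - 36
     = 1.803030.
Step 4: Ties present; correction factor C = 1 - 12/(11^3 - 11) = 0.990909. Corrected H = 1.803030 / 0.990909 = 1.819572.
Step 5: Under H0, H ~ chi^2(2); p-value = 0.402610.
Step 6: alpha = 0.05. fail to reject H0.

H = 1.8196, df = 2, p = 0.402610, fail to reject H0.


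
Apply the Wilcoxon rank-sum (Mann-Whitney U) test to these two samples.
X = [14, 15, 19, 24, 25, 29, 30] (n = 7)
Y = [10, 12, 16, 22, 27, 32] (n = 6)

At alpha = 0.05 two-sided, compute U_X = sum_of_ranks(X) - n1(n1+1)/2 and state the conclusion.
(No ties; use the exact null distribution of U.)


Step 1: Combine and sort all 13 observations; assign midranks.
sorted (value, group): (10,Y), (12,Y), (14,X), (15,X), (16,Y), (19,X), (22,Y), (24,X), (25,X), (27,Y), (29,X), (30,X), (32,Y)
ranks: 10->1, 12->2, 14->3, 15->4, 16->5, 19->6, 22->7, 24->8, 25->9, 27->10, 29->11, 30->12, 32->13
Step 2: Rank sum for X: R1 = 3 + 4 + 6 + 8 + 9 + 11 + 12 = 53.
Step 3: U_X = R1 - n1(n1+1)/2 = 53 - 7*8/2 = 53 - 28 = 25.
       U_Y = n1*n2 - U_X = 42 - 25 = 17.
Step 4: No ties, so the exact null distribution of U (based on enumerating the C(13,7) = 1716 equally likely rank assignments) gives the two-sided p-value.
Step 5: p-value = 0.628205; compare to alpha = 0.05. fail to reject H0.

U_X = 25, p = 0.628205, fail to reject H0 at alpha = 0.05.


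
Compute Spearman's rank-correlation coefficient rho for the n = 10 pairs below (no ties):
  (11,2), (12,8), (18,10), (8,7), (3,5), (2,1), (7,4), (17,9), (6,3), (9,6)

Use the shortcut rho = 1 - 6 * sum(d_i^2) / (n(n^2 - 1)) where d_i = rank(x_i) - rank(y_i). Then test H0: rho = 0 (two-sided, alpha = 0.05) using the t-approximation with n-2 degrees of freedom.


Step 1: Rank x and y separately (midranks; no ties here).
rank(x): 11->7, 12->8, 18->10, 8->5, 3->2, 2->1, 7->4, 17->9, 6->3, 9->6
rank(y): 2->2, 8->8, 10->10, 7->7, 5->5, 1->1, 4->4, 9->9, 3->3, 6->6
Step 2: d_i = R_x(i) - R_y(i); compute d_i^2.
  (7-2)^2=25, (8-8)^2=0, (10-10)^2=0, (5-7)^2=4, (2-5)^2=9, (1-1)^2=0, (4-4)^2=0, (9-9)^2=0, (3-3)^2=0, (6-6)^2=0
sum(d^2) = 38.
Step 3: rho = 1 - 6*38 / (10*(10^2 - 1)) = 1 - 228/990 = 0.769697.
Step 4: Under H0, t = rho * sqrt((n-2)/(1-rho^2)) = 3.4101 ~ t(8).
Step 5: Two-sided p-value from the t-distribution with 8 df = 0.009222.
Step 6: alpha = 0.05. reject H0.

rho = 0.7697, p = 0.009222, reject H0 at alpha = 0.05.


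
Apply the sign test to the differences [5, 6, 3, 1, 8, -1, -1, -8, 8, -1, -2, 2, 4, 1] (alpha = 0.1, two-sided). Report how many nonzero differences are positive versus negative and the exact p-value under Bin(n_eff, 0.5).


Step 1: Discard zero differences. Original n = 14; n_eff = number of nonzero differences = 14.
Nonzero differences (with sign): +5, +6, +3, +1, +8, -1, -1, -8, +8, -1, -2, +2, +4, +1
Step 2: Count signs: positive = 9, negative = 5.
Step 3: Under H0: P(positive) = 0.5, so the number of positives S ~ Bin(14, 0.5).
Step 4: Two-sided exact p-value = sum of Bin(14,0.5) probabilities at or below the observed probability = 0.423950.
Step 5: alpha = 0.1. fail to reject H0.

n_eff = 14, pos = 9, neg = 5, p = 0.423950, fail to reject H0.


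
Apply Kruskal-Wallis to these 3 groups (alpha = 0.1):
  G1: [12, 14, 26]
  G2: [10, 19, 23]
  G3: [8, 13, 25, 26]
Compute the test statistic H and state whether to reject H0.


Step 1: Combine all N = 10 observations and assign midranks.
sorted (value, group, rank): (8,G3,1), (10,G2,2), (12,G1,3), (13,G3,4), (14,G1,5), (19,G2,6), (23,G2,7), (25,G3,8), (26,G1,9.5), (26,G3,9.5)
Step 2: Sum ranks within each group.
R_1 = 17.5 (n_1 = 3)
R_2 = 15 (n_2 = 3)
R_3 = 22.5 (n_3 = 4)
Step 3: H = 12/(N(N+1)) * sum(R_i^2/n_i) - 3(N+1)
     = 12/(10*11) * (17.5^2/3 + 15^2/3 + 22.5^2/4) - 3*11
     = 0.109091 * 303.646 - 33
     = 0.125000.
Step 4: Ties present; correction factor C = 1 - 6/(10^3 - 10) = 0.993939. Corrected H = 0.125000 / 0.993939 = 0.125762.
Step 5: Under H0, H ~ chi^2(2); p-value = 0.939055.
Step 6: alpha = 0.1. fail to reject H0.

H = 0.1258, df = 2, p = 0.939055, fail to reject H0.


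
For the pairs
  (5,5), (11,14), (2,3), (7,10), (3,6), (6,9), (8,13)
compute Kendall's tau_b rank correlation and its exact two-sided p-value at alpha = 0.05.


Step 1: Enumerate the 21 unordered pairs (i,j) with i<j and classify each by sign(x_j-x_i) * sign(y_j-y_i).
  (1,2):dx=+6,dy=+9->C; (1,3):dx=-3,dy=-2->C; (1,4):dx=+2,dy=+5->C; (1,5):dx=-2,dy=+1->D
  (1,6):dx=+1,dy=+4->C; (1,7):dx=+3,dy=+8->C; (2,3):dx=-9,dy=-11->C; (2,4):dx=-4,dy=-4->C
  (2,5):dx=-8,dy=-8->C; (2,6):dx=-5,dy=-5->C; (2,7):dx=-3,dy=-1->C; (3,4):dx=+5,dy=+7->C
  (3,5):dx=+1,dy=+3->C; (3,6):dx=+4,dy=+6->C; (3,7):dx=+6,dy=+10->C; (4,5):dx=-4,dy=-4->C
  (4,6):dx=-1,dy=-1->C; (4,7):dx=+1,dy=+3->C; (5,6):dx=+3,dy=+3->C; (5,7):dx=+5,dy=+7->C
  (6,7):dx=+2,dy=+4->C
Step 2: C = 20, D = 1, total pairs = 21.
Step 3: tau = (C - D)/(n(n-1)/2) = (20 - 1)/21 = 0.904762.
Step 4: Exact two-sided p-value (enumerate n! = 5040 permutations of y under H0): p = 0.002778.
Step 5: alpha = 0.05. reject H0.

tau_b = 0.9048 (C=20, D=1), p = 0.002778, reject H0.


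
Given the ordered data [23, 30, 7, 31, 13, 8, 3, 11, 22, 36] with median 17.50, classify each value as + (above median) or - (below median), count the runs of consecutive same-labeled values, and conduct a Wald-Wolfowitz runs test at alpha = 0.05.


Step 1: Compute median = 17.50; label A = above, B = below.
Labels in order: AABABBBBAA  (n_A = 5, n_B = 5)
Step 2: Count runs R = 5.
Step 3: Under H0 (random ordering), E[R] = 2*n_A*n_B/(n_A+n_B) + 1 = 2*5*5/10 + 1 = 6.0000.
        Var[R] = 2*n_A*n_B*(2*n_A*n_B - n_A - n_B) / ((n_A+n_B)^2 * (n_A+n_B-1)) = 2000/900 = 2.2222.
        SD[R] = 1.4907.
Step 4: Continuity-corrected z = (R + 0.5 - E[R]) / SD[R] = (5 + 0.5 - 6.0000) / 1.4907 = -0.3354.
Step 5: Two-sided p-value via normal approximation = 2*(1 - Phi(|z|)) = 0.737316.
Step 6: alpha = 0.05. fail to reject H0.

R = 5, z = -0.3354, p = 0.737316, fail to reject H0.


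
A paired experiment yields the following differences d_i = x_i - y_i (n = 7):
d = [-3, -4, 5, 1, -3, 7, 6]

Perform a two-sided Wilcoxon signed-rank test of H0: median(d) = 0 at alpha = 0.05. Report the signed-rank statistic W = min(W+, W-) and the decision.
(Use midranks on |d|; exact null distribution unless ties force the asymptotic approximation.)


Step 1: Drop any zero differences (none here) and take |d_i|.
|d| = [3, 4, 5, 1, 3, 7, 6]
Step 2: Midrank |d_i| (ties get averaged ranks).
ranks: |3|->2.5, |4|->4, |5|->5, |1|->1, |3|->2.5, |7|->7, |6|->6
Step 3: Attach original signs; sum ranks with positive sign and with negative sign.
W+ = 5 + 1 + 7 + 6 = 19
W- = 2.5 + 4 + 2.5 = 9
(Check: W+ + W- = 28 should equal n(n+1)/2 = 28.)
Step 4: Test statistic W = min(W+, W-) = 9.
Step 5: Ties in |d|, so use the tie-corrected normal approximation.
        E[W] = n(n+1)/4 = 7*8/4 = 14.
        Tie groups: |d|=3 (t=2); sum(t^3 - t) = 6.
        Var[W] = n(n+1)(2n+1)/24 - sum(t^3-t)/48 = 840/24 - 6/48 = 34.875.
        z = (W - E[W]) / sqrt(Var[W]) = (9 - 14) / 5.9055 = -0.8467.
        Two-sided p = 2*Phi(z) = 0.397180.
Step 6: alpha = 0.05. fail to reject H0.

W+ = 19, W- = 9, W = min = 9, p = 0.397180, fail to reject H0.


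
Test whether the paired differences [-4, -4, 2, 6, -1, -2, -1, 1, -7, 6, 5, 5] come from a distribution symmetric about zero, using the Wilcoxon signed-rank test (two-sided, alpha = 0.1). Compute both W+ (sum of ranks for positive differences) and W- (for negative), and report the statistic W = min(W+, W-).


Step 1: Drop any zero differences (none here) and take |d_i|.
|d| = [4, 4, 2, 6, 1, 2, 1, 1, 7, 6, 5, 5]
Step 2: Midrank |d_i| (ties get averaged ranks).
ranks: |4|->6.5, |4|->6.5, |2|->4.5, |6|->10.5, |1|->2, |2|->4.5, |1|->2, |1|->2, |7|->12, |6|->10.5, |5|->8.5, |5|->8.5
Step 3: Attach original signs; sum ranks with positive sign and with negative sign.
W+ = 4.5 + 10.5 + 2 + 10.5 + 8.5 + 8.5 = 44.5
W- = 6.5 + 6.5 + 2 + 4.5 + 2 + 12 = 33.5
(Check: W+ + W- = 78 should equal n(n+1)/2 = 78.)
Step 4: Test statistic W = min(W+, W-) = 33.5.
Step 5: Ties in |d|, so use the tie-corrected normal approximation.
        E[W] = n(n+1)/4 = 12*13/4 = 39.
        Tie groups: |d|=1 (t=3), |d|=2 (t=2), |d|=4 (t=2), |d|=5 (t=2), |d|=6 (t=2); sum(t^3 - t) = 48.
        Var[W] = n(n+1)(2n+1)/24 - sum(t^3-t)/48 = 3900/24 - 48/48 = 161.5.
        z = (W - E[W]) / sqrt(Var[W]) = (33.5 - 39) / 12.7083 = -0.4328.
        Two-sided p = 2*Phi(z) = 0.665168.
Step 6: alpha = 0.1. fail to reject H0.

W+ = 44.5, W- = 33.5, W = min = 33.5, p = 0.665168, fail to reject H0.


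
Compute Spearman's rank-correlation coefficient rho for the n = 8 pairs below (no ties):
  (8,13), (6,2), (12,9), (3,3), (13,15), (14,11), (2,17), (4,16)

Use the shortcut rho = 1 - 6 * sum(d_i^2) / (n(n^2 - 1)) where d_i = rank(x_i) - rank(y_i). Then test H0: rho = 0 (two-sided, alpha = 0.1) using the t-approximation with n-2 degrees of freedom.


Step 1: Rank x and y separately (midranks; no ties here).
rank(x): 8->5, 6->4, 12->6, 3->2, 13->7, 14->8, 2->1, 4->3
rank(y): 13->5, 2->1, 9->3, 3->2, 15->6, 11->4, 17->8, 16->7
Step 2: d_i = R_x(i) - R_y(i); compute d_i^2.
  (5-5)^2=0, (4-1)^2=9, (6-3)^2=9, (2-2)^2=0, (7-6)^2=1, (8-4)^2=16, (1-8)^2=49, (3-7)^2=16
sum(d^2) = 100.
Step 3: rho = 1 - 6*100 / (8*(8^2 - 1)) = 1 - 600/504 = -0.190476.
Step 4: Under H0, t = rho * sqrt((n-2)/(1-rho^2)) = -0.4753 ~ t(6).
Step 5: Two-sided p-value from the t-distribution with 6 df = 0.651401.
Step 6: alpha = 0.1. fail to reject H0.

rho = -0.1905, p = 0.651401, fail to reject H0 at alpha = 0.1.


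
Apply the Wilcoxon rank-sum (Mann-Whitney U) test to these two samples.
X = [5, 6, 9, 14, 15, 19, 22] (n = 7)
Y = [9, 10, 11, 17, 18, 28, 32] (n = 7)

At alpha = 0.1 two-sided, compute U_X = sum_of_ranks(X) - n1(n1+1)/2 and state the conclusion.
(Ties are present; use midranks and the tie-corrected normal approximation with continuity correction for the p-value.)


Step 1: Combine and sort all 14 observations; assign midranks.
sorted (value, group): (5,X), (6,X), (9,X), (9,Y), (10,Y), (11,Y), (14,X), (15,X), (17,Y), (18,Y), (19,X), (22,X), (28,Y), (32,Y)
ranks: 5->1, 6->2, 9->3.5, 9->3.5, 10->5, 11->6, 14->7, 15->8, 17->9, 18->10, 19->11, 22->12, 28->13, 32->14
Step 2: Rank sum for X: R1 = 1 + 2 + 3.5 + 7 + 8 + 11 + 12 = 44.5.
Step 3: U_X = R1 - n1(n1+1)/2 = 44.5 - 7*8/2 = 44.5 - 28 = 16.5.
       U_Y = n1*n2 - U_X = 49 - 16.5 = 32.5.
Step 4: Ties are present, so use the tie-corrected normal approximation (with continuity correction) for the p-value.
Step 5: p-value = 0.337373; compare to alpha = 0.1. fail to reject H0.

U_X = 16.5, p = 0.337373, fail to reject H0 at alpha = 0.1.


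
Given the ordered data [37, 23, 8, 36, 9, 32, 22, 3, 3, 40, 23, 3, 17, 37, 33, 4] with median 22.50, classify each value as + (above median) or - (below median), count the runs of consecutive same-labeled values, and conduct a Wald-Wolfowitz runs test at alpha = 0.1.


Step 1: Compute median = 22.50; label A = above, B = below.
Labels in order: AABABABBBAABBAAB  (n_A = 8, n_B = 8)
Step 2: Count runs R = 10.
Step 3: Under H0 (random ordering), E[R] = 2*n_A*n_B/(n_A+n_B) + 1 = 2*8*8/16 + 1 = 9.0000.
        Var[R] = 2*n_A*n_B*(2*n_A*n_B - n_A - n_B) / ((n_A+n_B)^2 * (n_A+n_B-1)) = 14336/3840 = 3.7333.
        SD[R] = 1.9322.
Step 4: Continuity-corrected z = (R - 0.5 - E[R]) / SD[R] = (10 - 0.5 - 9.0000) / 1.9322 = 0.2588.
Step 5: Two-sided p-value via normal approximation = 2*(1 - Phi(|z|)) = 0.795809.
Step 6: alpha = 0.1. fail to reject H0.

R = 10, z = 0.2588, p = 0.795809, fail to reject H0.


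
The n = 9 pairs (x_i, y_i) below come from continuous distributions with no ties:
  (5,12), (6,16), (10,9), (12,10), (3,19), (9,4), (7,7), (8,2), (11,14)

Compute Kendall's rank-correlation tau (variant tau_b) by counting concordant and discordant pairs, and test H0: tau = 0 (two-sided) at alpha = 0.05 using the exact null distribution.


Step 1: Enumerate the 36 unordered pairs (i,j) with i<j and classify each by sign(x_j-x_i) * sign(y_j-y_i).
  (1,2):dx=+1,dy=+4->C; (1,3):dx=+5,dy=-3->D; (1,4):dx=+7,dy=-2->D; (1,5):dx=-2,dy=+7->D
  (1,6):dx=+4,dy=-8->D; (1,7):dx=+2,dy=-5->D; (1,8):dx=+3,dy=-10->D; (1,9):dx=+6,dy=+2->C
  (2,3):dx=+4,dy=-7->D; (2,4):dx=+6,dy=-6->D; (2,5):dx=-3,dy=+3->D; (2,6):dx=+3,dy=-12->D
  (2,7):dx=+1,dy=-9->D; (2,8):dx=+2,dy=-14->D; (2,9):dx=+5,dy=-2->D; (3,4):dx=+2,dy=+1->C
  (3,5):dx=-7,dy=+10->D; (3,6):dx=-1,dy=-5->C; (3,7):dx=-3,dy=-2->C; (3,8):dx=-2,dy=-7->C
  (3,9):dx=+1,dy=+5->C; (4,5):dx=-9,dy=+9->D; (4,6):dx=-3,dy=-6->C; (4,7):dx=-5,dy=-3->C
  (4,8):dx=-4,dy=-8->C; (4,9):dx=-1,dy=+4->D; (5,6):dx=+6,dy=-15->D; (5,7):dx=+4,dy=-12->D
  (5,8):dx=+5,dy=-17->D; (5,9):dx=+8,dy=-5->D; (6,7):dx=-2,dy=+3->D; (6,8):dx=-1,dy=-2->C
  (6,9):dx=+2,dy=+10->C; (7,8):dx=+1,dy=-5->D; (7,9):dx=+4,dy=+7->C; (8,9):dx=+3,dy=+12->C
Step 2: C = 14, D = 22, total pairs = 36.
Step 3: tau = (C - D)/(n(n-1)/2) = (14 - 22)/36 = -0.222222.
Step 4: Exact two-sided p-value (enumerate n! = 362880 permutations of y under H0): p = 0.476709.
Step 5: alpha = 0.05. fail to reject H0.

tau_b = -0.2222 (C=14, D=22), p = 0.476709, fail to reject H0.


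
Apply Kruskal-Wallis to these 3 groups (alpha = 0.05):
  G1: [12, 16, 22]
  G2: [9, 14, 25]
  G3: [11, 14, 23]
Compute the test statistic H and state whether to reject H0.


Step 1: Combine all N = 9 observations and assign midranks.
sorted (value, group, rank): (9,G2,1), (11,G3,2), (12,G1,3), (14,G2,4.5), (14,G3,4.5), (16,G1,6), (22,G1,7), (23,G3,8), (25,G2,9)
Step 2: Sum ranks within each group.
R_1 = 16 (n_1 = 3)
R_2 = 14.5 (n_2 = 3)
R_3 = 14.5 (n_3 = 3)
Step 3: H = 12/(N(N+1)) * sum(R_i^2/n_i) - 3(N+1)
     = 12/(9*10) * (16^2/3 + 14.5^2/3 + 14.5^2/3) - 3*10
     = 0.133333 * 225.5 - 30
     = 0.066667.
Step 4: Ties present; correction factor C = 1 - 6/(9^3 - 9) = 0.991667. Corrected H = 0.066667 / 0.991667 = 0.067227.
Step 5: Under H0, H ~ chi^2(2); p-value = 0.966945.
Step 6: alpha = 0.05. fail to reject H0.

H = 0.0672, df = 2, p = 0.966945, fail to reject H0.


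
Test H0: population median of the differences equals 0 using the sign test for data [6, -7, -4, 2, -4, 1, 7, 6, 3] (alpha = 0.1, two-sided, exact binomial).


Step 1: Discard zero differences. Original n = 9; n_eff = number of nonzero differences = 9.
Nonzero differences (with sign): +6, -7, -4, +2, -4, +1, +7, +6, +3
Step 2: Count signs: positive = 6, negative = 3.
Step 3: Under H0: P(positive) = 0.5, so the number of positives S ~ Bin(9, 0.5).
Step 4: Two-sided exact p-value = sum of Bin(9,0.5) probabilities at or below the observed probability = 0.507812.
Step 5: alpha = 0.1. fail to reject H0.

n_eff = 9, pos = 6, neg = 3, p = 0.507812, fail to reject H0.


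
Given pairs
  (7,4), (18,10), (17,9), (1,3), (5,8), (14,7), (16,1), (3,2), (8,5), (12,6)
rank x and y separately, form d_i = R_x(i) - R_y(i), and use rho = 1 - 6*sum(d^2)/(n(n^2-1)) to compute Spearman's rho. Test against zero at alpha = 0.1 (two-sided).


Step 1: Rank x and y separately (midranks; no ties here).
rank(x): 7->4, 18->10, 17->9, 1->1, 5->3, 14->7, 16->8, 3->2, 8->5, 12->6
rank(y): 4->4, 10->10, 9->9, 3->3, 8->8, 7->7, 1->1, 2->2, 5->5, 6->6
Step 2: d_i = R_x(i) - R_y(i); compute d_i^2.
  (4-4)^2=0, (10-10)^2=0, (9-9)^2=0, (1-3)^2=4, (3-8)^2=25, (7-7)^2=0, (8-1)^2=49, (2-2)^2=0, (5-5)^2=0, (6-6)^2=0
sum(d^2) = 78.
Step 3: rho = 1 - 6*78 / (10*(10^2 - 1)) = 1 - 468/990 = 0.527273.
Step 4: Under H0, t = rho * sqrt((n-2)/(1-rho^2)) = 1.7552 ~ t(8).
Step 5: Two-sided p-value from the t-distribution with 8 df = 0.117308.
Step 6: alpha = 0.1. fail to reject H0.

rho = 0.5273, p = 0.117308, fail to reject H0 at alpha = 0.1.


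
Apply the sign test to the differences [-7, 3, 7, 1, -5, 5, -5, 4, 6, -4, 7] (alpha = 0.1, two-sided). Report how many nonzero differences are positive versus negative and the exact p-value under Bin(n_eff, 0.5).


Step 1: Discard zero differences. Original n = 11; n_eff = number of nonzero differences = 11.
Nonzero differences (with sign): -7, +3, +7, +1, -5, +5, -5, +4, +6, -4, +7
Step 2: Count signs: positive = 7, negative = 4.
Step 3: Under H0: P(positive) = 0.5, so the number of positives S ~ Bin(11, 0.5).
Step 4: Two-sided exact p-value = sum of Bin(11,0.5) probabilities at or below the observed probability = 0.548828.
Step 5: alpha = 0.1. fail to reject H0.

n_eff = 11, pos = 7, neg = 4, p = 0.548828, fail to reject H0.


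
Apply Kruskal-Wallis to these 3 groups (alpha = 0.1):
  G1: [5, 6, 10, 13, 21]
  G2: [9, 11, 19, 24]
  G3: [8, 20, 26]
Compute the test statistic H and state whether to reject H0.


Step 1: Combine all N = 12 observations and assign midranks.
sorted (value, group, rank): (5,G1,1), (6,G1,2), (8,G3,3), (9,G2,4), (10,G1,5), (11,G2,6), (13,G1,7), (19,G2,8), (20,G3,9), (21,G1,10), (24,G2,11), (26,G3,12)
Step 2: Sum ranks within each group.
R_1 = 25 (n_1 = 5)
R_2 = 29 (n_2 = 4)
R_3 = 24 (n_3 = 3)
Step 3: H = 12/(N(N+1)) * sum(R_i^2/n_i) - 3(N+1)
     = 12/(12*13) * (25^2/5 + 29^2/4 + 24^2/3) - 3*13
     = 0.076923 * 527.25 - 39
     = 1.557692.
Step 4: No ties, so H is used without correction.
Step 5: Under H0, H ~ chi^2(2); p-value = 0.458935.
Step 6: alpha = 0.1. fail to reject H0.

H = 1.5577, df = 2, p = 0.458935, fail to reject H0.


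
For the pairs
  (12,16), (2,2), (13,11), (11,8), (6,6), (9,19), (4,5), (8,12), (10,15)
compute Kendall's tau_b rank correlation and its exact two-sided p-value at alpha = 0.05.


Step 1: Enumerate the 36 unordered pairs (i,j) with i<j and classify each by sign(x_j-x_i) * sign(y_j-y_i).
  (1,2):dx=-10,dy=-14->C; (1,3):dx=+1,dy=-5->D; (1,4):dx=-1,dy=-8->C; (1,5):dx=-6,dy=-10->C
  (1,6):dx=-3,dy=+3->D; (1,7):dx=-8,dy=-11->C; (1,8):dx=-4,dy=-4->C; (1,9):dx=-2,dy=-1->C
  (2,3):dx=+11,dy=+9->C; (2,4):dx=+9,dy=+6->C; (2,5):dx=+4,dy=+4->C; (2,6):dx=+7,dy=+17->C
  (2,7):dx=+2,dy=+3->C; (2,8):dx=+6,dy=+10->C; (2,9):dx=+8,dy=+13->C; (3,4):dx=-2,dy=-3->C
  (3,5):dx=-7,dy=-5->C; (3,6):dx=-4,dy=+8->D; (3,7):dx=-9,dy=-6->C; (3,8):dx=-5,dy=+1->D
  (3,9):dx=-3,dy=+4->D; (4,5):dx=-5,dy=-2->C; (4,6):dx=-2,dy=+11->D; (4,7):dx=-7,dy=-3->C
  (4,8):dx=-3,dy=+4->D; (4,9):dx=-1,dy=+7->D; (5,6):dx=+3,dy=+13->C; (5,7):dx=-2,dy=-1->C
  (5,8):dx=+2,dy=+6->C; (5,9):dx=+4,dy=+9->C; (6,7):dx=-5,dy=-14->C; (6,8):dx=-1,dy=-7->C
  (6,9):dx=+1,dy=-4->D; (7,8):dx=+4,dy=+7->C; (7,9):dx=+6,dy=+10->C; (8,9):dx=+2,dy=+3->C
Step 2: C = 27, D = 9, total pairs = 36.
Step 3: tau = (C - D)/(n(n-1)/2) = (27 - 9)/36 = 0.500000.
Step 4: Exact two-sided p-value (enumerate n! = 362880 permutations of y under H0): p = 0.075176.
Step 5: alpha = 0.05. fail to reject H0.

tau_b = 0.5000 (C=27, D=9), p = 0.075176, fail to reject H0.


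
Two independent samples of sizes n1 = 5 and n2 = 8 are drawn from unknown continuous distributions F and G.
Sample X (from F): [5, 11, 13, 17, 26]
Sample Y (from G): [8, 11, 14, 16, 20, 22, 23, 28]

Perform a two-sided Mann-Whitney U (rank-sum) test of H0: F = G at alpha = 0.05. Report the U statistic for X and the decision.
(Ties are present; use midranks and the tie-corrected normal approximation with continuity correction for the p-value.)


Step 1: Combine and sort all 13 observations; assign midranks.
sorted (value, group): (5,X), (8,Y), (11,X), (11,Y), (13,X), (14,Y), (16,Y), (17,X), (20,Y), (22,Y), (23,Y), (26,X), (28,Y)
ranks: 5->1, 8->2, 11->3.5, 11->3.5, 13->5, 14->6, 16->7, 17->8, 20->9, 22->10, 23->11, 26->12, 28->13
Step 2: Rank sum for X: R1 = 1 + 3.5 + 5 + 8 + 12 = 29.5.
Step 3: U_X = R1 - n1(n1+1)/2 = 29.5 - 5*6/2 = 29.5 - 15 = 14.5.
       U_Y = n1*n2 - U_X = 40 - 14.5 = 25.5.
Step 4: Ties are present, so use the tie-corrected normal approximation (with continuity correction) for the p-value.
Step 5: p-value = 0.463600; compare to alpha = 0.05. fail to reject H0.

U_X = 14.5, p = 0.463600, fail to reject H0 at alpha = 0.05.


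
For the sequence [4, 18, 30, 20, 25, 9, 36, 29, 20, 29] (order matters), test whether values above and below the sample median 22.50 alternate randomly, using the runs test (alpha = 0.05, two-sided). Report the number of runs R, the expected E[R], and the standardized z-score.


Step 1: Compute median = 22.50; label A = above, B = below.
Labels in order: BBABABAABA  (n_A = 5, n_B = 5)
Step 2: Count runs R = 8.
Step 3: Under H0 (random ordering), E[R] = 2*n_A*n_B/(n_A+n_B) + 1 = 2*5*5/10 + 1 = 6.0000.
        Var[R] = 2*n_A*n_B*(2*n_A*n_B - n_A - n_B) / ((n_A+n_B)^2 * (n_A+n_B-1)) = 2000/900 = 2.2222.
        SD[R] = 1.4907.
Step 4: Continuity-corrected z = (R - 0.5 - E[R]) / SD[R] = (8 - 0.5 - 6.0000) / 1.4907 = 1.0062.
Step 5: Two-sided p-value via normal approximation = 2*(1 - Phi(|z|)) = 0.314305.
Step 6: alpha = 0.05. fail to reject H0.

R = 8, z = 1.0062, p = 0.314305, fail to reject H0.


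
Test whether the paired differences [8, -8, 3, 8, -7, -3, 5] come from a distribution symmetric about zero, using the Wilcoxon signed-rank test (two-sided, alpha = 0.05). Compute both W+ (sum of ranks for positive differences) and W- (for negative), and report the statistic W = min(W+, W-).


Step 1: Drop any zero differences (none here) and take |d_i|.
|d| = [8, 8, 3, 8, 7, 3, 5]
Step 2: Midrank |d_i| (ties get averaged ranks).
ranks: |8|->6, |8|->6, |3|->1.5, |8|->6, |7|->4, |3|->1.5, |5|->3
Step 3: Attach original signs; sum ranks with positive sign and with negative sign.
W+ = 6 + 1.5 + 6 + 3 = 16.5
W- = 6 + 4 + 1.5 = 11.5
(Check: W+ + W- = 28 should equal n(n+1)/2 = 28.)
Step 4: Test statistic W = min(W+, W-) = 11.5.
Step 5: Ties in |d|, so use the tie-corrected normal approximation.
        E[W] = n(n+1)/4 = 7*8/4 = 14.
        Tie groups: |d|=3 (t=2), |d|=8 (t=3); sum(t^3 - t) = 30.
        Var[W] = n(n+1)(2n+1)/24 - sum(t^3-t)/48 = 840/24 - 30/48 = 34.375.
        z = (W - E[W]) / sqrt(Var[W]) = (11.5 - 14) / 5.8630 = -0.4264.
        Two-sided p = 2*Phi(z) = 0.669815.
Step 6: alpha = 0.05. fail to reject H0.

W+ = 16.5, W- = 11.5, W = min = 11.5, p = 0.669815, fail to reject H0.


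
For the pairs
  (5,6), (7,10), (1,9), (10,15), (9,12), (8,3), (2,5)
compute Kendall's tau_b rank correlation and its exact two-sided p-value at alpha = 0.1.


Step 1: Enumerate the 21 unordered pairs (i,j) with i<j and classify each by sign(x_j-x_i) * sign(y_j-y_i).
  (1,2):dx=+2,dy=+4->C; (1,3):dx=-4,dy=+3->D; (1,4):dx=+5,dy=+9->C; (1,5):dx=+4,dy=+6->C
  (1,6):dx=+3,dy=-3->D; (1,7):dx=-3,dy=-1->C; (2,3):dx=-6,dy=-1->C; (2,4):dx=+3,dy=+5->C
  (2,5):dx=+2,dy=+2->C; (2,6):dx=+1,dy=-7->D; (2,7):dx=-5,dy=-5->C; (3,4):dx=+9,dy=+6->C
  (3,5):dx=+8,dy=+3->C; (3,6):dx=+7,dy=-6->D; (3,7):dx=+1,dy=-4->D; (4,5):dx=-1,dy=-3->C
  (4,6):dx=-2,dy=-12->C; (4,7):dx=-8,dy=-10->C; (5,6):dx=-1,dy=-9->C; (5,7):dx=-7,dy=-7->C
  (6,7):dx=-6,dy=+2->D
Step 2: C = 15, D = 6, total pairs = 21.
Step 3: tau = (C - D)/(n(n-1)/2) = (15 - 6)/21 = 0.428571.
Step 4: Exact two-sided p-value (enumerate n! = 5040 permutations of y under H0): p = 0.238889.
Step 5: alpha = 0.1. fail to reject H0.

tau_b = 0.4286 (C=15, D=6), p = 0.238889, fail to reject H0.


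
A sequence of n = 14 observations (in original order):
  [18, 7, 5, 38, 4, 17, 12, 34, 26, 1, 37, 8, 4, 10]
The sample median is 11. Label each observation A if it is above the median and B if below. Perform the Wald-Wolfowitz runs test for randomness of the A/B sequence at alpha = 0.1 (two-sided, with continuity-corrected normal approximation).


Step 1: Compute median = 11; label A = above, B = below.
Labels in order: ABBABAAAABABBB  (n_A = 7, n_B = 7)
Step 2: Count runs R = 8.
Step 3: Under H0 (random ordering), E[R] = 2*n_A*n_B/(n_A+n_B) + 1 = 2*7*7/14 + 1 = 8.0000.
        Var[R] = 2*n_A*n_B*(2*n_A*n_B - n_A - n_B) / ((n_A+n_B)^2 * (n_A+n_B-1)) = 8232/2548 = 3.2308.
        SD[R] = 1.7974.
Step 4: R = E[R], so z = 0 with no continuity correction.
Step 5: Two-sided p-value via normal approximation = 2*(1 - Phi(|z|)) = 1.000000.
Step 6: alpha = 0.1. fail to reject H0.

R = 8, z = 0.0000, p = 1.000000, fail to reject H0.


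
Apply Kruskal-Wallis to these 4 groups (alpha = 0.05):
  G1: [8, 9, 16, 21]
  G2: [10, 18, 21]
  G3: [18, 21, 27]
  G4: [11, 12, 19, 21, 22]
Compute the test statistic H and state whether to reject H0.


Step 1: Combine all N = 15 observations and assign midranks.
sorted (value, group, rank): (8,G1,1), (9,G1,2), (10,G2,3), (11,G4,4), (12,G4,5), (16,G1,6), (18,G2,7.5), (18,G3,7.5), (19,G4,9), (21,G1,11.5), (21,G2,11.5), (21,G3,11.5), (21,G4,11.5), (22,G4,14), (27,G3,15)
Step 2: Sum ranks within each group.
R_1 = 20.5 (n_1 = 4)
R_2 = 22 (n_2 = 3)
R_3 = 34 (n_3 = 3)
R_4 = 43.5 (n_4 = 5)
Step 3: H = 12/(N(N+1)) * sum(R_i^2/n_i) - 3(N+1)
     = 12/(15*16) * (20.5^2/4 + 22^2/3 + 34^2/3 + 43.5^2/5) - 3*16
     = 0.050000 * 1030.18 - 48
     = 3.508958.
Step 4: Ties present; correction factor C = 1 - 66/(15^3 - 15) = 0.980357. Corrected H = 3.508958 / 0.980357 = 3.579265.
Step 5: Under H0, H ~ chi^2(3); p-value = 0.310626.
Step 6: alpha = 0.05. fail to reject H0.

H = 3.5793, df = 3, p = 0.310626, fail to reject H0.


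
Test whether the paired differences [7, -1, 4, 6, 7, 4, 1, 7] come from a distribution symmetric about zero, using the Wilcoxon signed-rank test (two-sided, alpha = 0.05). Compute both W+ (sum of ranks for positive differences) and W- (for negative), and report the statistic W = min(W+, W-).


Step 1: Drop any zero differences (none here) and take |d_i|.
|d| = [7, 1, 4, 6, 7, 4, 1, 7]
Step 2: Midrank |d_i| (ties get averaged ranks).
ranks: |7|->7, |1|->1.5, |4|->3.5, |6|->5, |7|->7, |4|->3.5, |1|->1.5, |7|->7
Step 3: Attach original signs; sum ranks with positive sign and with negative sign.
W+ = 7 + 3.5 + 5 + 7 + 3.5 + 1.5 + 7 = 34.5
W- = 1.5 = 1.5
(Check: W+ + W- = 36 should equal n(n+1)/2 = 36.)
Step 4: Test statistic W = min(W+, W-) = 1.5.
Step 5: Ties in |d|, so use the tie-corrected normal approximation.
        E[W] = n(n+1)/4 = 8*9/4 = 18.
        Tie groups: |d|=1 (t=2), |d|=4 (t=2), |d|=7 (t=3); sum(t^3 - t) = 36.
        Var[W] = n(n+1)(2n+1)/24 - sum(t^3-t)/48 = 1224/24 - 36/48 = 50.25.
        z = (W - E[W]) / sqrt(Var[W]) = (1.5 - 18) / 7.0887 = -2.3276.
        Two-sided p = 2*Phi(z) = 0.019931.
Step 6: alpha = 0.05. reject H0.

W+ = 34.5, W- = 1.5, W = min = 1.5, p = 0.019931, reject H0.


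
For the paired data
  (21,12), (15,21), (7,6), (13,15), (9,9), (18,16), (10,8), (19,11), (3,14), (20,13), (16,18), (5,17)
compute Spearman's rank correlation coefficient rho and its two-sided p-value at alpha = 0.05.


Step 1: Rank x and y separately (midranks; no ties here).
rank(x): 21->12, 15->7, 7->3, 13->6, 9->4, 18->9, 10->5, 19->10, 3->1, 20->11, 16->8, 5->2
rank(y): 12->5, 21->12, 6->1, 15->8, 9->3, 16->9, 8->2, 11->4, 14->7, 13->6, 18->11, 17->10
Step 2: d_i = R_x(i) - R_y(i); compute d_i^2.
  (12-5)^2=49, (7-12)^2=25, (3-1)^2=4, (6-8)^2=4, (4-3)^2=1, (9-9)^2=0, (5-2)^2=9, (10-4)^2=36, (1-7)^2=36, (11-6)^2=25, (8-11)^2=9, (2-10)^2=64
sum(d^2) = 262.
Step 3: rho = 1 - 6*262 / (12*(12^2 - 1)) = 1 - 1572/1716 = 0.083916.
Step 4: Under H0, t = rho * sqrt((n-2)/(1-rho^2)) = 0.2663 ~ t(10).
Step 5: Two-sided p-value from the t-distribution with 10 df = 0.795415.
Step 6: alpha = 0.05. fail to reject H0.

rho = 0.0839, p = 0.795415, fail to reject H0 at alpha = 0.05.


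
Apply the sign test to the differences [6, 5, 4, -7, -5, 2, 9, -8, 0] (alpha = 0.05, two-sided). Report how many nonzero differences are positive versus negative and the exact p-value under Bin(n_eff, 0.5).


Step 1: Discard zero differences. Original n = 9; n_eff = number of nonzero differences = 8.
Nonzero differences (with sign): +6, +5, +4, -7, -5, +2, +9, -8
Step 2: Count signs: positive = 5, negative = 3.
Step 3: Under H0: P(positive) = 0.5, so the number of positives S ~ Bin(8, 0.5).
Step 4: Two-sided exact p-value = sum of Bin(8,0.5) probabilities at or below the observed probability = 0.726562.
Step 5: alpha = 0.05. fail to reject H0.

n_eff = 8, pos = 5, neg = 3, p = 0.726562, fail to reject H0.


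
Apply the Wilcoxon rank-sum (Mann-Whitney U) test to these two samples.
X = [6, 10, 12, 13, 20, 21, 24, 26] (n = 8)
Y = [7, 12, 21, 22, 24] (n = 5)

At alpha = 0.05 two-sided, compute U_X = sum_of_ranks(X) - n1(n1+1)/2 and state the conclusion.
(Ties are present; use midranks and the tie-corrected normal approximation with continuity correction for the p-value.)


Step 1: Combine and sort all 13 observations; assign midranks.
sorted (value, group): (6,X), (7,Y), (10,X), (12,X), (12,Y), (13,X), (20,X), (21,X), (21,Y), (22,Y), (24,X), (24,Y), (26,X)
ranks: 6->1, 7->2, 10->3, 12->4.5, 12->4.5, 13->6, 20->7, 21->8.5, 21->8.5, 22->10, 24->11.5, 24->11.5, 26->13
Step 2: Rank sum for X: R1 = 1 + 3 + 4.5 + 6 + 7 + 8.5 + 11.5 + 13 = 54.5.
Step 3: U_X = R1 - n1(n1+1)/2 = 54.5 - 8*9/2 = 54.5 - 36 = 18.5.
       U_Y = n1*n2 - U_X = 40 - 18.5 = 21.5.
Step 4: Ties are present, so use the tie-corrected normal approximation (with continuity correction) for the p-value.
Step 5: p-value = 0.883138; compare to alpha = 0.05. fail to reject H0.

U_X = 18.5, p = 0.883138, fail to reject H0 at alpha = 0.05.


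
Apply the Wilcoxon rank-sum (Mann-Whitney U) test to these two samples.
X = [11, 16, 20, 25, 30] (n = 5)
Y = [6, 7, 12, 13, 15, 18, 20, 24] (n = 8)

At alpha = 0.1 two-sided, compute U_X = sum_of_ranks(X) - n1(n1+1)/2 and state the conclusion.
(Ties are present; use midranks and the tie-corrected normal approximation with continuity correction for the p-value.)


Step 1: Combine and sort all 13 observations; assign midranks.
sorted (value, group): (6,Y), (7,Y), (11,X), (12,Y), (13,Y), (15,Y), (16,X), (18,Y), (20,X), (20,Y), (24,Y), (25,X), (30,X)
ranks: 6->1, 7->2, 11->3, 12->4, 13->5, 15->6, 16->7, 18->8, 20->9.5, 20->9.5, 24->11, 25->12, 30->13
Step 2: Rank sum for X: R1 = 3 + 7 + 9.5 + 12 + 13 = 44.5.
Step 3: U_X = R1 - n1(n1+1)/2 = 44.5 - 5*6/2 = 44.5 - 15 = 29.5.
       U_Y = n1*n2 - U_X = 40 - 29.5 = 10.5.
Step 4: Ties are present, so use the tie-corrected normal approximation (with continuity correction) for the p-value.
Step 5: p-value = 0.187076; compare to alpha = 0.1. fail to reject H0.

U_X = 29.5, p = 0.187076, fail to reject H0 at alpha = 0.1.
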